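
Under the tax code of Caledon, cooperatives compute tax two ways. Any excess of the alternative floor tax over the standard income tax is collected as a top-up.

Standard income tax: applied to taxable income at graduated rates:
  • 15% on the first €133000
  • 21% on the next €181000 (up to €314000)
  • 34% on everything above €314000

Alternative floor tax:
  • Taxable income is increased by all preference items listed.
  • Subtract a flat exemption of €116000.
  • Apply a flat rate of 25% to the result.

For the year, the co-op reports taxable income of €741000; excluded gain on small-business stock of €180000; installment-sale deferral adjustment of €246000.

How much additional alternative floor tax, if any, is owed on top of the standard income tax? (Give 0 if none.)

€59610

Standard income tax:
  €133000 × 15% = €19950
  €181000 × 21% = €38010
  €427000 × 34% = €145180
  → €203140

Alternative floor tax:
  Adjusted income: €741000 + €180000 + €246000 = €1167000
  Less exemption €116000 → base €1051000
  €1051000 × 25% = €262750

Excess of alternative floor tax over standard income tax: €262750 − €203140 = €59610.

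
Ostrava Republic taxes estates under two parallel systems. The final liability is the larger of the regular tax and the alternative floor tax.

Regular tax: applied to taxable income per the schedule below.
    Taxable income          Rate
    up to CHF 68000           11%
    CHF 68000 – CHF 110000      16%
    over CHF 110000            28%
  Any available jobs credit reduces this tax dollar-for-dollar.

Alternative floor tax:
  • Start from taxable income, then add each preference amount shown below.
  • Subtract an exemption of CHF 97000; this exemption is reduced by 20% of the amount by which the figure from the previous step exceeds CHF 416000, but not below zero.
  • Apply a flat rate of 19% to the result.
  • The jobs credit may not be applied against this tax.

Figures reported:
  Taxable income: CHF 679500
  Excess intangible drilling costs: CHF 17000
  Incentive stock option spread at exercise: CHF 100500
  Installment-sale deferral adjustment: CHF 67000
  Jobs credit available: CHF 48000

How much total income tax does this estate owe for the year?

CHF 162754

Alternative floor tax:
  Adjusted income: CHF 679500 + CHF 17000 + CHF 100500 + CHF 67000 = CHF 864000
  Exemption: CHF 97000 − 20% × (CHF 864000 − CHF 416000) = CHF 97000 − CHF 89600 = CHF 7400
  Base: CHF 864000 − CHF 7400 = CHF 856600
  CHF 856600 × 19% = CHF 162754

Regular tax:
  CHF 68000 × 11% = CHF 7480
  CHF 42000 × 16% = CHF 6720
  CHF 569500 × 28% = CHF 159460
  → CHF 173660
  Less jobs credit CHF 48000 → CHF 125660

CHF 162754 > CHF 125660, so the alternative floor tax is the binding amount.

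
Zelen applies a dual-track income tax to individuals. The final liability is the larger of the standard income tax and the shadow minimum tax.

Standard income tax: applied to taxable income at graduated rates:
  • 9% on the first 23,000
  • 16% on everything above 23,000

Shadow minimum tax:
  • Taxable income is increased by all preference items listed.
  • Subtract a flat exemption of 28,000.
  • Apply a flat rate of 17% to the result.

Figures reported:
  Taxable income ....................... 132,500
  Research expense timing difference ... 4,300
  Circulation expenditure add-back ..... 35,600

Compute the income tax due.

24,548

Standard income tax:
  23,000 × 9% = 2,070
  109,500 × 16% = 17,520
  → 19,590

Shadow minimum tax:
  Adjusted income: 132,500 + 4,300 + 35,600 = 172,400
  Less exemption 28,000 → base 144,400
  144,400 × 17% = 24,548

24,548 > 19,590, so the shadow minimum tax is the binding amount.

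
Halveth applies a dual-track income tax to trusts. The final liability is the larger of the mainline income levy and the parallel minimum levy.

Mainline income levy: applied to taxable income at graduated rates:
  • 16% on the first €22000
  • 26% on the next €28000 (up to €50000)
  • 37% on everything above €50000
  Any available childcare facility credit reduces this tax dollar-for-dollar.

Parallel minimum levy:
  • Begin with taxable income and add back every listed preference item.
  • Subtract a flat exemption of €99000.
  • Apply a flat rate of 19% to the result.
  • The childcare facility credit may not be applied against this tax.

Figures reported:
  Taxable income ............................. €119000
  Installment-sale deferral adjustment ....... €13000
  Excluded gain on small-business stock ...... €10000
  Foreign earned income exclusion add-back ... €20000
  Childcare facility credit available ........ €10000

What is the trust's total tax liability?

€26330

Parallel minimum levy:
  Adjusted income: €119000 + €13000 + €10000 + €20000 = €162000
  Less exemption €99000 → base €63000
  €63000 × 19% = €11970

Mainline income levy:
  €22000 × 16% = €3520
  €28000 × 26% = €7280
  €69000 × 37% = €25530
  → €36330
  Less childcare facility credit €10000 → €26330

€26330 > €11970, so the mainline income levy governs.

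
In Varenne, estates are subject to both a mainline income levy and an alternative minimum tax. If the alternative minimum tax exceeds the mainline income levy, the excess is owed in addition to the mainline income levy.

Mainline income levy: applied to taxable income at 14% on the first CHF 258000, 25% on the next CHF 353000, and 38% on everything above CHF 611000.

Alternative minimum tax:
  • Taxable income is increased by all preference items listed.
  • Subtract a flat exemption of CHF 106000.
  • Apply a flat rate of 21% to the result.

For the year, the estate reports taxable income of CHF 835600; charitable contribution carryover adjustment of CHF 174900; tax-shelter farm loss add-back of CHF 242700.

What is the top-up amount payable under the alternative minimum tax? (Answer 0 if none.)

Mainline income levy:
  CHF 258000 × 14% = CHF 36120
  CHF 353000 × 25% = CHF 88250
  CHF 224600 × 38% = CHF 85348
  → CHF 209718

Alternative minimum tax:
  Adjusted income: CHF 835600 + CHF 174900 + CHF 242700 = CHF 1253200
  Less exemption CHF 106000 → base CHF 1147200
  CHF 1147200 × 21% = CHF 240912

Excess of alternative minimum tax over mainline income levy: CHF 240912 − CHF 209718 = CHF 31194.

CHF 31194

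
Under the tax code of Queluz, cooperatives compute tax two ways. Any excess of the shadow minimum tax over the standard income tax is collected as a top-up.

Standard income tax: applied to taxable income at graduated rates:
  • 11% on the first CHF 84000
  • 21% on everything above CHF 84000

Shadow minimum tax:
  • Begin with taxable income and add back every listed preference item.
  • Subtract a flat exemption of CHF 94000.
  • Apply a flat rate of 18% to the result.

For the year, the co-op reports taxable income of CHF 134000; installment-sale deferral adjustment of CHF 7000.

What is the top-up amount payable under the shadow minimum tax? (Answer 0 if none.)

CHF 0

Standard income tax:
  CHF 84000 × 11% = CHF 9240
  CHF 50000 × 21% = CHF 10500
  → CHF 19740

Shadow minimum tax:
  Adjusted income: CHF 134000 + CHF 7000 = CHF 141000
  Less exemption CHF 94000 → base CHF 47000
  CHF 47000 × 18% = CHF 8460

CHF 8460 ≤ CHF 19740, so no add-on is due.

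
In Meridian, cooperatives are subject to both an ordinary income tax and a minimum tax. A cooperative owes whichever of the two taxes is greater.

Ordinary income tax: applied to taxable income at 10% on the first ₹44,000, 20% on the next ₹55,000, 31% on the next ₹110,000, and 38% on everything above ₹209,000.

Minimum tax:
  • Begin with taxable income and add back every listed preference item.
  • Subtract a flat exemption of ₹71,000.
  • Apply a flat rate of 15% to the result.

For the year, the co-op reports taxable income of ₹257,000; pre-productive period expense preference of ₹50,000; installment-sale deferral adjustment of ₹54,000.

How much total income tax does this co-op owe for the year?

Ordinary income tax:
  ₹44,000 × 10% = ₹4,400
  ₹55,000 × 20% = ₹11,000
  ₹110,000 × 31% = ₹34,100
  ₹48,000 × 38% = ₹18,240
  → ₹67,740

Minimum tax:
  Adjusted income: ₹257,000 + ₹50,000 + ₹54,000 = ₹361,000
  Less exemption ₹71,000 → base ₹290,000
  ₹290,000 × 15% = ₹43,500

₹67,740 > ₹43,500, so the ordinary income tax governs.

₹67,740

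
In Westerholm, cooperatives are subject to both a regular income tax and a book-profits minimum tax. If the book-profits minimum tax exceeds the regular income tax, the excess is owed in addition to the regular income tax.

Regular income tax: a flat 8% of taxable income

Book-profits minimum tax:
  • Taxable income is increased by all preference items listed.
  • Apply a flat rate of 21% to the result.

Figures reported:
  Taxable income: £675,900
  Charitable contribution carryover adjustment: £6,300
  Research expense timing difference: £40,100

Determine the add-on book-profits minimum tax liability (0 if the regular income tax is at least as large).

£97,611

Regular income tax:
  £675,900 × 8% = £54,072

Book-profits minimum tax:
  Adjusted income: £675,900 + £6,300 + £40,100 = £722,300
  £722,300 × 21% = £151,683

Excess of book-profits minimum tax over regular income tax: £151,683 − £54,072 = £97,611.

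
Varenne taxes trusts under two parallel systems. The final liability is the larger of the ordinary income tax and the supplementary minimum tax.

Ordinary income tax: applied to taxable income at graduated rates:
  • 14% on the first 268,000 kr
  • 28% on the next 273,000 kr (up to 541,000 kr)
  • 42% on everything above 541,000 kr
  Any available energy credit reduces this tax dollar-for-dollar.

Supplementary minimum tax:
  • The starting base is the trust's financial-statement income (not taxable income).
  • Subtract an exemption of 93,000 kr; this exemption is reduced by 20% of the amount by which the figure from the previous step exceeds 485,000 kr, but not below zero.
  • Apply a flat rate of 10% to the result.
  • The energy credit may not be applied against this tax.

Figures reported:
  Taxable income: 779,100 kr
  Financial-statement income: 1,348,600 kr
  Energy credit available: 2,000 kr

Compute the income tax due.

Supplementary minimum tax:
  Base (financial-statement income): 1,348,600 kr
  Exemption: 20% × (1,348,600 kr − 485,000 kr) = 172,720 kr ≥ 93,000 kr, so the exemption is fully phased out
  Base: 1,348,600 kr − 0 kr = 1,348,600 kr
  1,348,600 kr × 10% = 134,860 kr

Ordinary income tax:
  268,000 kr × 14% = 37,520 kr
  273,000 kr × 28% = 76,440 kr
  238,100 kr × 42% = 100,002 kr
  → 213,962 kr
  Less energy credit 2,000 kr → 211,962 kr

211,962 kr > 134,860 kr, so the ordinary income tax governs.

211,962 kr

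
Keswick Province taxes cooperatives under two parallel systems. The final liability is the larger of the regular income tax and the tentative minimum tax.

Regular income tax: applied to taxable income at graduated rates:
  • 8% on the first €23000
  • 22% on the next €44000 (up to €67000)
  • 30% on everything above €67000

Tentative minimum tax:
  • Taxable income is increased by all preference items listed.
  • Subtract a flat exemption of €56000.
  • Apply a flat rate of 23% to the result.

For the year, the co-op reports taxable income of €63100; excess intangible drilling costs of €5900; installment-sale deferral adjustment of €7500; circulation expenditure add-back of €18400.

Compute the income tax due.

€10662

Regular income tax:
  €23000 × 8% = €1840
  €40100 × 22% = €8822
  → €10662

Tentative minimum tax:
  Adjusted income: €63100 + €5900 + €7500 + €18400 = €94900
  Less exemption €56000 → base €38900
  €38900 × 23% = €8947

€10662 > €8947, so the regular income tax governs.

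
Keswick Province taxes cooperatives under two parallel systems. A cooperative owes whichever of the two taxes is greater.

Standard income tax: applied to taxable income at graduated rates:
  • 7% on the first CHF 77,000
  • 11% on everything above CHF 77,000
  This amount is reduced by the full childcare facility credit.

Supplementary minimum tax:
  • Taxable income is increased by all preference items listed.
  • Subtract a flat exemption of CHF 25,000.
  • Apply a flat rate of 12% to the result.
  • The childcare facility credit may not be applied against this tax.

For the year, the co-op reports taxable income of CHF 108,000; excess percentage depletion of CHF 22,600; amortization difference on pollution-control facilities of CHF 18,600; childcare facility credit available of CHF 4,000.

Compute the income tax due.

Standard income tax:
  CHF 77,000 × 7% = CHF 5,390
  CHF 31,000 × 11% = CHF 3,410
  → CHF 8,800
  Less childcare facility credit CHF 4,000 → CHF 4,800

Supplementary minimum tax:
  Adjusted income: CHF 108,000 + CHF 22,600 + CHF 18,600 = CHF 149,200
  Less exemption CHF 25,000 → base CHF 124,200
  CHF 124,200 × 12% = CHF 14,904

CHF 14,904 > CHF 4,800, so the supplementary minimum tax is the binding amount.

CHF 14,904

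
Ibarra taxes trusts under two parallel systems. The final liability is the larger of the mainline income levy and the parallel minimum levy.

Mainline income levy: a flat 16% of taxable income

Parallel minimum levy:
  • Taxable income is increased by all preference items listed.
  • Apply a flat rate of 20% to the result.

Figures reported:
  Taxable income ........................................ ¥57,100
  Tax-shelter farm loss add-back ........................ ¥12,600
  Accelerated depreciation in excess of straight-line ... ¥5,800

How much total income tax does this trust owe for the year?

¥15,100

Parallel minimum levy:
  Adjusted income: ¥57,100 + ¥12,600 + ¥5,800 = ¥75,500
  ¥75,500 × 20% = ¥15,100

Mainline income levy:
  ¥57,100 × 16% = ¥9,136

¥15,100 > ¥9,136, so the parallel minimum levy is the binding amount.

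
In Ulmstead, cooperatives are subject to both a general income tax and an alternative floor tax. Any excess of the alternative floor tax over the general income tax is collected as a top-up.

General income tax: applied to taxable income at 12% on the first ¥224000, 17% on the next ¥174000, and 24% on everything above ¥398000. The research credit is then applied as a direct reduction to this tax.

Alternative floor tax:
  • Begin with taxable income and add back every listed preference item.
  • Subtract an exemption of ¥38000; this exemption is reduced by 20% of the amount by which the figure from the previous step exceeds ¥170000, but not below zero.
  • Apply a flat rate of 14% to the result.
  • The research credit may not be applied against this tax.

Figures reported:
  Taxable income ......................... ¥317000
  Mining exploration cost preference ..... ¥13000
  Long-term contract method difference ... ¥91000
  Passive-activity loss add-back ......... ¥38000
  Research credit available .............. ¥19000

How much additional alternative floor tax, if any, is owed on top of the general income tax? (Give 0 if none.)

Alternative floor tax:
  Adjusted income: ¥317000 + ¥13000 + ¥91000 + ¥38000 = ¥459000
  Exemption: 20% × (¥459000 − ¥170000) = ¥57800 ≥ ¥38000, so the exemption is fully phased out
  Base: ¥459000 − ¥0 = ¥459000
  ¥459000 × 14% = ¥64260

General income tax:
  ¥224000 × 12% = ¥26880
  ¥93000 × 17% = ¥15810
  → ¥42690
  Less research credit ¥19000 → ¥23690

Excess of alternative floor tax over general income tax: ¥64260 − ¥23690 = ¥40570.

¥40570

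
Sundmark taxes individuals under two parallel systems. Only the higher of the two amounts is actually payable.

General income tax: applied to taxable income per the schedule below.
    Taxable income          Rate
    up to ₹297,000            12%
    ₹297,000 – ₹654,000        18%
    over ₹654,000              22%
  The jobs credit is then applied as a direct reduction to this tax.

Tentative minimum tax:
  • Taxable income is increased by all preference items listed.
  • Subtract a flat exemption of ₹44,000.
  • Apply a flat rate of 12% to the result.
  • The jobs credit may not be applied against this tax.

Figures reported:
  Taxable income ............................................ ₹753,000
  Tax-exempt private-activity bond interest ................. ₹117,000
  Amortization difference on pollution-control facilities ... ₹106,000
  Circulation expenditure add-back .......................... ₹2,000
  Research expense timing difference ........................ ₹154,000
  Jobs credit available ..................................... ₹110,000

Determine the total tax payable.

General income tax:
  ₹297,000 × 12% = ₹35,640
  ₹357,000 × 18% = ₹64,260
  ₹99,000 × 22% = ₹21,780
  → ₹121,680
  Less jobs credit ₹110,000 → ₹11,680

Tentative minimum tax:
  Adjusted income: ₹753,000 + ₹117,000 + ₹106,000 + ₹2,000 + ₹154,000 = ₹1,132,000
  Less exemption ₹44,000 → base ₹1,088,000
  ₹1,088,000 × 12% = ₹130,560

₹130,560 > ₹11,680, so the tentative minimum tax is the binding amount.

₹130,560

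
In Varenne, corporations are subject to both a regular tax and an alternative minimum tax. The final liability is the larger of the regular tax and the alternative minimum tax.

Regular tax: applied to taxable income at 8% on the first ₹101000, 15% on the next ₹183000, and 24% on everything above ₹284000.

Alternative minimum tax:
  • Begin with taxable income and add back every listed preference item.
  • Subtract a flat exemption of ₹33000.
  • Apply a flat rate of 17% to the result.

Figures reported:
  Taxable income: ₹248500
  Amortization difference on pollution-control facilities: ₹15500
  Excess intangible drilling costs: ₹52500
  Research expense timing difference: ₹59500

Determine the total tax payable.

Regular tax:
  ₹101000 × 8% = ₹8080
  ₹147500 × 15% = ₹22125
  → ₹30205

Alternative minimum tax:
  Adjusted income: ₹248500 + ₹15500 + ₹52500 + ₹59500 = ₹376000
  Less exemption ₹33000 → base ₹343000
  ₹343000 × 17% = ₹58310

₹58310 > ₹30205, so the alternative minimum tax is the binding amount.

₹58310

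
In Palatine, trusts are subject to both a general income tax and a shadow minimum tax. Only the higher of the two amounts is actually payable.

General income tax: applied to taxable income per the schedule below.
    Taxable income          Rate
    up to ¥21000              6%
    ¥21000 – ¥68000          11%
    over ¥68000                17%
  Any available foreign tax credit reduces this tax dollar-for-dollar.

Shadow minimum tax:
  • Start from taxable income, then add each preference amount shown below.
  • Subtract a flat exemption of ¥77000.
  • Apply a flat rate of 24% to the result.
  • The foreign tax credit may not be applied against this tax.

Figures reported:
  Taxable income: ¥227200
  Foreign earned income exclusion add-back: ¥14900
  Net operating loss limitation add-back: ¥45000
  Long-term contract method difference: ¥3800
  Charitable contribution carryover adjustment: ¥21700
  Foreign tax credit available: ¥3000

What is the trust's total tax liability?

¥56544

General income tax:
  ¥21000 × 6% = ¥1260
  ¥47000 × 11% = ¥5170
  ¥159200 × 17% = ¥27064
  → ¥33494
  Less foreign tax credit ¥3000 → ¥30494

Shadow minimum tax:
  Adjusted income: ¥227200 + ¥14900 + ¥45000 + ¥3800 + ¥21700 = ¥312600
  Less exemption ¥77000 → base ¥235600
  ¥235600 × 24% = ¥56544

¥56544 > ¥30494, so the shadow minimum tax is the binding amount.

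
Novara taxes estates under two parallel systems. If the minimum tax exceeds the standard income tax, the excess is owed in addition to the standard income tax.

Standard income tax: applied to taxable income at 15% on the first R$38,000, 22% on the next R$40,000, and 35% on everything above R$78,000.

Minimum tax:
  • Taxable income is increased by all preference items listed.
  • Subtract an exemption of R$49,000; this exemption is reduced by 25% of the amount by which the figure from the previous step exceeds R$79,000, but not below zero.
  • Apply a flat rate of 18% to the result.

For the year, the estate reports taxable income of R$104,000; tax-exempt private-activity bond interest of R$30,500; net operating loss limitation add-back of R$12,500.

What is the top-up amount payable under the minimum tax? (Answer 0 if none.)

Standard income tax:
  R$38,000 × 15% = R$5,700
  R$40,000 × 22% = R$8,800
  R$26,000 × 35% = R$9,100
  → R$23,600

Minimum tax:
  Adjusted income: R$104,000 + R$30,500 + R$12,500 = R$147,000
  Exemption: R$49,000 − 25% × (R$147,000 − R$79,000) = R$49,000 − R$17,000 = R$32,000
  Base: R$147,000 − R$32,000 = R$115,000
  R$115,000 × 18% = R$20,700

R$20,700 ≤ R$23,600, so no add-on is due.

R$0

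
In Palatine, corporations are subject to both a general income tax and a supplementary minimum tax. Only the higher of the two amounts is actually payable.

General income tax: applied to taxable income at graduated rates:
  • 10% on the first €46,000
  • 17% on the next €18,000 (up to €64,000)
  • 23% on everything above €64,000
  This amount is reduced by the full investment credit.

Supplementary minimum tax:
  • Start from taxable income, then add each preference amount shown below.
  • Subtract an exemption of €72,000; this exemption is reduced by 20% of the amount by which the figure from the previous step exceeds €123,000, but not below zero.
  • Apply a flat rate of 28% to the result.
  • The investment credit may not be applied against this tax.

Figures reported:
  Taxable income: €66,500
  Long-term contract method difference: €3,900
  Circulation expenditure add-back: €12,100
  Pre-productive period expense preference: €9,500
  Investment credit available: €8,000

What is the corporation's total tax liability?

€5,600

General income tax:
  €46,000 × 10% = €4,600
  €18,000 × 17% = €3,060
  €2,500 × 23% = €575
  → €8,235
  Less investment credit €8,000 → €235

Supplementary minimum tax:
  Adjusted income: €66,500 + €3,900 + €12,100 + €9,500 = €92,000
  Exemption: €92,000 ≤ €123,000, so full €72,000 applies
  Base: €92,000 − €72,000 = €20,000
  €20,000 × 28% = €5,600

€5,600 > €235, so the supplementary minimum tax is the binding amount.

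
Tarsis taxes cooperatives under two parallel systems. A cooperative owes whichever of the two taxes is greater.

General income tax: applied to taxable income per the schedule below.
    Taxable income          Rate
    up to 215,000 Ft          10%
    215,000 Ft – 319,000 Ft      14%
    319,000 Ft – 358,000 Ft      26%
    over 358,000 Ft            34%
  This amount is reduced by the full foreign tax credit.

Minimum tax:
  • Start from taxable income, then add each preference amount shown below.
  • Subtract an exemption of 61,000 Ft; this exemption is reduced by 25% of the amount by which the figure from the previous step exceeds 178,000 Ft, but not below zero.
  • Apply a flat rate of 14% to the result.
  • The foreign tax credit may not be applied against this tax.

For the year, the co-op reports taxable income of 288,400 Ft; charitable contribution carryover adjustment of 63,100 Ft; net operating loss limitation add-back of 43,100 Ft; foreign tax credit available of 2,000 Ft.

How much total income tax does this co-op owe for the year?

Minimum tax:
  Adjusted income: 288,400 Ft + 63,100 Ft + 43,100 Ft = 394,600 Ft
  Exemption: 61,000 Ft − 25% × (394,600 Ft − 178,000 Ft) = 61,000 Ft − 54,150 Ft = 6,850 Ft
  Base: 394,600 Ft − 6,850 Ft = 387,750 Ft
  387,750 Ft × 14% = 54,285 Ft

General income tax:
  215,000 Ft × 10% = 21,500 Ft
  73,400 Ft × 14% = 10,276 Ft
  → 31,776 Ft
  Less foreign tax credit 2,000 Ft → 29,776 Ft

54,285 Ft > 29,776 Ft, so the minimum tax is the binding amount.

54,285 Ft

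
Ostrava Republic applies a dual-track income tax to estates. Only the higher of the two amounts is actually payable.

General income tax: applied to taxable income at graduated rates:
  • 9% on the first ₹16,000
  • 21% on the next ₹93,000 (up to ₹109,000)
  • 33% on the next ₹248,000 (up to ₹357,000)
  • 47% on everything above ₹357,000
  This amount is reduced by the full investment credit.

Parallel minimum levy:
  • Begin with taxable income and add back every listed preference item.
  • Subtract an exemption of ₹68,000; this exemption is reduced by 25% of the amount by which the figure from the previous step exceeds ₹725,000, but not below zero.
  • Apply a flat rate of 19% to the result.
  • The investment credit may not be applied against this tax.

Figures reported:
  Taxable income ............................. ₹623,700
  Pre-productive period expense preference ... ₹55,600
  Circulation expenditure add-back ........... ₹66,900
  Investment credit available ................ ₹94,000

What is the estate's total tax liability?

Parallel minimum levy:
  Adjusted income: ₹623,700 + ₹55,600 + ₹66,900 = ₹746,200
  Exemption: ₹68,000 − 25% × (₹746,200 − ₹725,000) = ₹68,000 − ₹5,300 = ₹62,700
  Base: ₹746,200 − ₹62,700 = ₹683,500
  ₹683,500 × 19% = ₹129,865

General income tax:
  ₹16,000 × 9% = ₹1,440
  ₹93,000 × 21% = ₹19,530
  ₹248,000 × 33% = ₹81,840
  ₹266,700 × 47% = ₹125,349
  → ₹228,159
  Less investment credit ₹94,000 → ₹134,159

₹134,159 > ₹129,865, so the general income tax governs.

₹134,159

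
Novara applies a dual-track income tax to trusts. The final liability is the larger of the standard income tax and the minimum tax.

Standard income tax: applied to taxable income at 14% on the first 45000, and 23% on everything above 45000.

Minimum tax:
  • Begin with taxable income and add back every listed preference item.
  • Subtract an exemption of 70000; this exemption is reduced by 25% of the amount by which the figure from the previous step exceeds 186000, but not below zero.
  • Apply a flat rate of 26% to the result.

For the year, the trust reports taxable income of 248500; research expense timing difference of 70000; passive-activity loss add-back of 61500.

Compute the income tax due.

93210

Standard income tax:
  45000 × 14% = 6300
  203500 × 23% = 46805
  → 53105

Minimum tax:
  Adjusted income: 248500 + 70000 + 61500 = 380000
  Exemption: 70000 − 25% × (380000 − 186000) = 70000 − 48500 = 21500
  Base: 380000 − 21500 = 358500
  358500 × 26% = 93210

93210 > 53105, so the minimum tax is the binding amount.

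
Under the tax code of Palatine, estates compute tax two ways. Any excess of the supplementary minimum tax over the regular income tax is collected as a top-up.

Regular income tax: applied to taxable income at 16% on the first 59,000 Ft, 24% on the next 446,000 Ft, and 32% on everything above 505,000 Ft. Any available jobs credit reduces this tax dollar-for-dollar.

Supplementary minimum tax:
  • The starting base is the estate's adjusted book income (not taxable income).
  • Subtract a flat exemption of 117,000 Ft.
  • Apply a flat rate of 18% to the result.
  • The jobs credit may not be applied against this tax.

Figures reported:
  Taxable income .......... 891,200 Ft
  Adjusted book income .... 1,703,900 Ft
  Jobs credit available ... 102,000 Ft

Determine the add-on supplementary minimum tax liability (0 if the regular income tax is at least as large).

147,578 Ft

Regular income tax:
  59,000 Ft × 16% = 9,440 Ft
  446,000 Ft × 24% = 107,040 Ft
  386,200 Ft × 32% = 123,584 Ft
  → 240,064 Ft
  Less jobs credit 102,000 Ft → 138,064 Ft

Supplementary minimum tax:
  Base (adjusted book income): 1,703,900 Ft
  Less exemption 117,000 Ft → base 1,586,900 Ft
  1,586,900 Ft × 18% = 285,642 Ft

Excess of supplementary minimum tax over regular income tax: 285,642 Ft − 138,064 Ft = 147,578 Ft.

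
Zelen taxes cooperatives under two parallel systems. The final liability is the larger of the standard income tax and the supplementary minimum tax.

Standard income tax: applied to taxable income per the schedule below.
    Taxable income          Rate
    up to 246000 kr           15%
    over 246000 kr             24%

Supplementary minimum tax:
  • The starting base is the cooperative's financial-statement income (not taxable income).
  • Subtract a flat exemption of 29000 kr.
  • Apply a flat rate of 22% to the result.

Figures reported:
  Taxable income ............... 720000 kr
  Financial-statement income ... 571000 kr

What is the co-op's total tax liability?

150660 kr

Standard income tax:
  246000 kr × 15% = 36900 kr
  474000 kr × 24% = 113760 kr
  → 150660 kr

Supplementary minimum tax:
  Base (financial-statement income): 571000 kr
  Less exemption 29000 kr → base 542000 kr
  542000 kr × 22% = 119240 kr

150660 kr > 119240 kr, so the standard income tax governs.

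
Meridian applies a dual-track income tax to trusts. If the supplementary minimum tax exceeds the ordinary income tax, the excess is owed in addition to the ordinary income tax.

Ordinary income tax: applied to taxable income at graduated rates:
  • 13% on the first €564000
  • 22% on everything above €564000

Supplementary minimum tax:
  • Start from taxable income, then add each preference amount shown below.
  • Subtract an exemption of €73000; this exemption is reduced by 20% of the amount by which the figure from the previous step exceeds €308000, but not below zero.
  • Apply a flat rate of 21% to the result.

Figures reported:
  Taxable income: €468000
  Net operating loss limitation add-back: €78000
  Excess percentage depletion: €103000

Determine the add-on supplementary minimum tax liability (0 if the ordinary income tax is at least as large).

Supplementary minimum tax:
  Adjusted income: €468000 + €78000 + €103000 = €649000
  Exemption: €73000 − 20% × (€649000 − €308000) = €73000 − €68200 = €4800
  Base: €649000 − €4800 = €644200
  €644200 × 21% = €135282

Ordinary income tax:
  €468000 × 13% = €60840

Excess of supplementary minimum tax over ordinary income tax: €135282 − €60840 = €74442.

€74442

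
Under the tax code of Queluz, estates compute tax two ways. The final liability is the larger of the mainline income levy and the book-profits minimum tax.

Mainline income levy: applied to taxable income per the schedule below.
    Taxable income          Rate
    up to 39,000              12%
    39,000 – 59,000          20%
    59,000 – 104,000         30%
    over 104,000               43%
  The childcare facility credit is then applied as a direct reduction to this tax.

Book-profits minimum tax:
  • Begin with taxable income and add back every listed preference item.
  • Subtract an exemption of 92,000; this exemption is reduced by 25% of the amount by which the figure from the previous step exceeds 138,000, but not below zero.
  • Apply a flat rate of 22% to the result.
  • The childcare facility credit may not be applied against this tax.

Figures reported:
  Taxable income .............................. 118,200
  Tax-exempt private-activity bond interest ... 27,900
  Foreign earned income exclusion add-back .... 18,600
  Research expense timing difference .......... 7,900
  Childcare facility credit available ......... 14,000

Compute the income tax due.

Book-profits minimum tax:
  Adjusted income: 118,200 + 27,900 + 18,600 + 7,900 = 172,600
  Exemption: 92,000 − 25% × (172,600 − 138,000) = 92,000 − 8,650 = 83,350
  Base: 172,600 − 83,350 = 89,250
  89,250 × 22% = 19,635

Mainline income levy:
  39,000 × 12% = 4,680
  20,000 × 20% = 4,000
  45,000 × 30% = 13,500
  14,200 × 43% = 6,106
  → 28,286
  Less childcare facility credit 14,000 → 14,286

19,635 > 14,286, so the book-profits minimum tax is the binding amount.

19,635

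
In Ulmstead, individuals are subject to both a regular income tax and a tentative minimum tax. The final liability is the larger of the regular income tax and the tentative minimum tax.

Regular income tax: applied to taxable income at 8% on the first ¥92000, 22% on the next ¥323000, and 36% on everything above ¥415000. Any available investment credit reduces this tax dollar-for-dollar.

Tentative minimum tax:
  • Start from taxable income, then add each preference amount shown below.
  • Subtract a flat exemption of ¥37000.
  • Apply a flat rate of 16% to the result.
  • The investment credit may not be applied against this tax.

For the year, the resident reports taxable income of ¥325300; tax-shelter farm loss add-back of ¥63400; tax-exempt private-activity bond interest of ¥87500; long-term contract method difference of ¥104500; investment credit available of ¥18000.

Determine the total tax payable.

¥86992

Regular income tax:
  ¥92000 × 8% = ¥7360
  ¥233300 × 22% = ¥51326
  → ¥58686
  Less investment credit ¥18000 → ¥40686

Tentative minimum tax:
  Adjusted income: ¥325300 + ¥63400 + ¥87500 + ¥104500 = ¥580700
  Less exemption ¥37000 → base ¥543700
  ¥543700 × 16% = ¥86992

¥86992 > ¥40686, so the tentative minimum tax is the binding amount.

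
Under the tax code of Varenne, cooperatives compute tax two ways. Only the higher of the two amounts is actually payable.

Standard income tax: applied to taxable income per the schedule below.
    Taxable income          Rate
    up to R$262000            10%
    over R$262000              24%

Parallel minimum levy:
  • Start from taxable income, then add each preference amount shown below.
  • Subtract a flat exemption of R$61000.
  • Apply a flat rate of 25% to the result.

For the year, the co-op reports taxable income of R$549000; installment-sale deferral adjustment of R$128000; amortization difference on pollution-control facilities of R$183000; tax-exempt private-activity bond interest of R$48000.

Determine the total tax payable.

Standard income tax:
  R$262000 × 10% = R$26200
  R$287000 × 24% = R$68880
  → R$95080

Parallel minimum levy:
  Adjusted income: R$549000 + R$128000 + R$183000 + R$48000 = R$908000
  Less exemption R$61000 → base R$847000
  R$847000 × 25% = R$211750

R$211750 > R$95080, so the parallel minimum levy is the binding amount.

R$211750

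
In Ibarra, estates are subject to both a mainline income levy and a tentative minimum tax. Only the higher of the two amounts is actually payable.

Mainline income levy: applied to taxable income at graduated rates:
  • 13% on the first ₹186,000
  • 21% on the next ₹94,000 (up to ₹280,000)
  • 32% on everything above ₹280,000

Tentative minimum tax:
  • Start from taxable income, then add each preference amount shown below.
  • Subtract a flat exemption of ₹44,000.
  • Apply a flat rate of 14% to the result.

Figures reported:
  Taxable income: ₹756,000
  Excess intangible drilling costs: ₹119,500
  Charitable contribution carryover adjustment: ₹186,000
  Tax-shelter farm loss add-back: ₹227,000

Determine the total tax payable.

Mainline income levy:
  ₹186,000 × 13% = ₹24,180
  ₹94,000 × 21% = ₹19,740
  ₹476,000 × 32% = ₹152,320
  → ₹196,240

Tentative minimum tax:
  Adjusted income: ₹756,000 + ₹119,500 + ₹186,000 + ₹227,000 = ₹1,288,500
  Less exemption ₹44,000 → base ₹1,244,500
  ₹1,244,500 × 14% = ₹174,230

₹196,240 > ₹174,230, so the mainline income levy governs.

₹196,240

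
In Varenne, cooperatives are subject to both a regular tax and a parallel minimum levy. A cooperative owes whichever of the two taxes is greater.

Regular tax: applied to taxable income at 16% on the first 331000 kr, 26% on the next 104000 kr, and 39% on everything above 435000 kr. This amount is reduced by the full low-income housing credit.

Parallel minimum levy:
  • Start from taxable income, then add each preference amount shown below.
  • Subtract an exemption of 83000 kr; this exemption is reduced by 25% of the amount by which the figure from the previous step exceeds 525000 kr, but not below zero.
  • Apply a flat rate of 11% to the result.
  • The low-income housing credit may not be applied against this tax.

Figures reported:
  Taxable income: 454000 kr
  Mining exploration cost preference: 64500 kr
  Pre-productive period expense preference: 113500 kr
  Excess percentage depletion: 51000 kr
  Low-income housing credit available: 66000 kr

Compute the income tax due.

70345 kr

Parallel minimum levy:
  Adjusted income: 454000 kr + 64500 kr + 113500 kr + 51000 kr = 683000 kr
  Exemption: 83000 kr − 25% × (683000 kr − 525000 kr) = 83000 kr − 39500 kr = 43500 kr
  Base: 683000 kr − 43500 kr = 639500 kr
  639500 kr × 11% = 70345 kr

Regular tax:
  331000 kr × 16% = 52960 kr
  104000 kr × 26% = 27040 kr
  19000 kr × 39% = 7410 kr
  → 87410 kr
  Less low-income housing credit 66000 kr → 21410 kr

70345 kr > 21410 kr, so the parallel minimum levy is the binding amount.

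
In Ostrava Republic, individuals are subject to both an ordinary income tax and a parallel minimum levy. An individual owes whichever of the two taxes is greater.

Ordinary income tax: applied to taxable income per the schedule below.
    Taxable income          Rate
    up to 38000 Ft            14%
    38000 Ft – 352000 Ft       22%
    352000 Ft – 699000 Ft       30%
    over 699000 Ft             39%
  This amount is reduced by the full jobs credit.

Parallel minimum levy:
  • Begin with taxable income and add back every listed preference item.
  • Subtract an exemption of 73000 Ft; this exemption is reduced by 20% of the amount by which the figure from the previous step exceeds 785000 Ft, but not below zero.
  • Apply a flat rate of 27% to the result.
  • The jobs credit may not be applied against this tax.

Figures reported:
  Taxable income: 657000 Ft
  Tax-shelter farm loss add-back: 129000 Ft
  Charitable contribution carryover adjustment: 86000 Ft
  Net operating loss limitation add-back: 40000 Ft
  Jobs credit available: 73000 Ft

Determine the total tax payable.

233388 Ft

Ordinary income tax:
  38000 Ft × 14% = 5320 Ft
  314000 Ft × 22% = 69080 Ft
  305000 Ft × 30% = 91500 Ft
  → 165900 Ft
  Less jobs credit 73000 Ft → 92900 Ft

Parallel minimum levy:
  Adjusted income: 657000 Ft + 129000 Ft + 86000 Ft + 40000 Ft = 912000 Ft
  Exemption: 73000 Ft − 20% × (912000 Ft − 785000 Ft) = 73000 Ft − 25400 Ft = 47600 Ft
  Base: 912000 Ft − 47600 Ft = 864400 Ft
  864400 Ft × 27% = 233388 Ft

233388 Ft > 92900 Ft, so the parallel minimum levy is the binding amount.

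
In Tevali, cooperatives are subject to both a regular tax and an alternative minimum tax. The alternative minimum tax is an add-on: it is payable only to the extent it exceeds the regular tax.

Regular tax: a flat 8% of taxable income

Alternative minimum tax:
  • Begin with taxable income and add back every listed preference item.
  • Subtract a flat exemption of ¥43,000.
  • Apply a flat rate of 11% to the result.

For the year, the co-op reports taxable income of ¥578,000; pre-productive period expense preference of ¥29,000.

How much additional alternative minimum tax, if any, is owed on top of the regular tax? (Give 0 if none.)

Regular tax:
  ¥578,000 × 8% = ¥46,240

Alternative minimum tax:
  Adjusted income: ¥578,000 + ¥29,000 = ¥607,000
  Less exemption ¥43,000 → base ¥564,000
  ¥564,000 × 11% = ¥62,040

Excess of alternative minimum tax over regular tax: ¥62,040 − ¥46,240 = ¥15,800.

¥15,800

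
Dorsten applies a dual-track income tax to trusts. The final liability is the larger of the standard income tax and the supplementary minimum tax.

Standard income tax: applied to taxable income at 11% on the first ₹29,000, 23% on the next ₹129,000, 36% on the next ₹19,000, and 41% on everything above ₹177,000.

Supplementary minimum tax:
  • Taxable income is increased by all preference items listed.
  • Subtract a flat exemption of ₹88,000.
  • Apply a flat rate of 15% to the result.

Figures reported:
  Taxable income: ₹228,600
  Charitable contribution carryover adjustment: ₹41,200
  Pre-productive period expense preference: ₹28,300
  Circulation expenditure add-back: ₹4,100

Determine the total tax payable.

Standard income tax:
  ₹29,000 × 11% = ₹3,190
  ₹129,000 × 23% = ₹29,670
  ₹19,000 × 36% = ₹6,840
  ₹51,600 × 41% = ₹21,156
  → ₹60,856

Supplementary minimum tax:
  Adjusted income: ₹228,600 + ₹41,200 + ₹28,300 + ₹4,100 = ₹302,200
  Less exemption ₹88,000 → base ₹214,200
  ₹214,200 × 15% = ₹32,130

₹60,856 > ₹32,130, so the standard income tax governs.

₹60,856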